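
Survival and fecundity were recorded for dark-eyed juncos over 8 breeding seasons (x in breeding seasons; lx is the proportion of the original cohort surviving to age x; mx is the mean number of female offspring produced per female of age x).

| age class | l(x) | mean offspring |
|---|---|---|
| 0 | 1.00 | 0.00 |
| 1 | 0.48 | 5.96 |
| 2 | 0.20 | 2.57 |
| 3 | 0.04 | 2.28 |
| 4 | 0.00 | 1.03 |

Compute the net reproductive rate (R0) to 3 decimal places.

3.466

lx·mx by age: 0, 2.8608, 0.514, 0.0912, 0
R0 = Σ lx·mx = 3.466 → 3.466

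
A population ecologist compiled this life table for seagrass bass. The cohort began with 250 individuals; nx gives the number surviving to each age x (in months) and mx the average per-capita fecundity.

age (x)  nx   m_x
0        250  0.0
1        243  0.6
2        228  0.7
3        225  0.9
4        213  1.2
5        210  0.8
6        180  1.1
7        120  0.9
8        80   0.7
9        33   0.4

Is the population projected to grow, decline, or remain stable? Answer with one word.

lx = nx/n0 = nx/250: 1, 0.972, 0.912, 0.9, 0.852, 0.84, 0.72, 0.48, 0.32, 0.132
R0 = Σ lx·mx = 0 + 0.5832 + 0.6384 + 0.81 + 1.0224 + 0.672 + 0.792 + 0.432 + 0.224 + 0.0528 = 5.2268
R0 > 1, so the population is growing.

growing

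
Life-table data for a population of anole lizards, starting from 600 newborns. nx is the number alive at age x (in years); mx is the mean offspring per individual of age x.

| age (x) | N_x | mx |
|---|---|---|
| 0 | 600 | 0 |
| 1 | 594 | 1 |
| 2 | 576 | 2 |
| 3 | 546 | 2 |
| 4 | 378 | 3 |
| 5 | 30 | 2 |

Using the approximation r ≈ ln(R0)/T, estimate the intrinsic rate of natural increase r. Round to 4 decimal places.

lx = nx/n0 = nx/600: 1, 0.99, 0.96, 0.91, 0.63, 0.05
R0 = Σ lx·mx = 0 + 0.99 + 1.92 + 1.82 + 1.89 + 0.1 = 6.72
Σ x·lx·mx = 18.35; T = 18.35/6.72 = 2.73065…
r ≈ ln(R0)/T = ln(6.72)/2.73065… = 0.697667… → 0.6977

0.6977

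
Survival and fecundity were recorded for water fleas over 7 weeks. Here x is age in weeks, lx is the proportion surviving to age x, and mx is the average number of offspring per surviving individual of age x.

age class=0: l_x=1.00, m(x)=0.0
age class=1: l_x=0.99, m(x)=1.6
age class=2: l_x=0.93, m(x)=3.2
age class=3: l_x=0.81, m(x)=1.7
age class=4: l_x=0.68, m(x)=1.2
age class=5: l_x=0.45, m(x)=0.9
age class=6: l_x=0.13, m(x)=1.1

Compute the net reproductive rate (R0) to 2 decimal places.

7.30

lx·mx by age: 0, 1.584, 2.976, 1.377, 0.816, 0.405, 0.143
R0 = Σ lx·mx = 7.301 → 7.30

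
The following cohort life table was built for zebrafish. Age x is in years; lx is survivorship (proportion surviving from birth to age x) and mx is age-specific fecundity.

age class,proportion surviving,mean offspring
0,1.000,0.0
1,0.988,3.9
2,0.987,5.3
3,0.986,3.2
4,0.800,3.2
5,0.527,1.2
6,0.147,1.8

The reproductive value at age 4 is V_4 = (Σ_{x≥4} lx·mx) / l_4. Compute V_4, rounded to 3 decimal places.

4.321

lx·mx for x ≥ 4: 2.56, 0.6324, 0.2646 → sum = 3.457
V_4 = 3.457 / l_4 = 3.457 / 0.8 = 4.32125 → 4.321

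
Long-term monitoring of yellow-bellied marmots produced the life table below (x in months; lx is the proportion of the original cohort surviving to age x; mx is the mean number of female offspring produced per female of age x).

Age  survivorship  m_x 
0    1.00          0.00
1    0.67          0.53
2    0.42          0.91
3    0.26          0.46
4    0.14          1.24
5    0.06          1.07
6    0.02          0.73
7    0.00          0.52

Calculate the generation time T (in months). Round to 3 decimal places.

2.327

lx·mx: 0, 0.3551, 0.3822, 0.1196, 0.1736, 0.0642, 0.0146, 0 → R0 = 1.1093
x·lx·mx: 0, 0.3551, 0.7644, 0.3588, 0.6944, 0.321, 0.0876, 0 → Σ = 2.5813
T = 2.5813 / 1.1093 = 2.326963… → 2.327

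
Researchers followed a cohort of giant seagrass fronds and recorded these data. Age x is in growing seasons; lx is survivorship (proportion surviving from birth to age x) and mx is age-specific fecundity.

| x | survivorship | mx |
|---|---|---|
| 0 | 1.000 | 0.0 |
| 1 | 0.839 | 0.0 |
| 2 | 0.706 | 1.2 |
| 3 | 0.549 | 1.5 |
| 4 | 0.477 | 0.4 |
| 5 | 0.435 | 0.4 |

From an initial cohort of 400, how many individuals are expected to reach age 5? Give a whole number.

Expected survivors = N0 · l_5 = 400 × 0.435 = 174 → 174

174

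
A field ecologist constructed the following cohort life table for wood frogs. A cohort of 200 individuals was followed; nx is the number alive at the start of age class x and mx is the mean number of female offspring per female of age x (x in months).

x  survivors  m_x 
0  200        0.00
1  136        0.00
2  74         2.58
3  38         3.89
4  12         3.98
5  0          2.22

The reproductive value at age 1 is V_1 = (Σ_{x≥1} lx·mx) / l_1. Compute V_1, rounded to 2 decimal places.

2.84

lx = nx/n0 = nx/200: 1, 0.68, 0.37, 0.19, 0.06, 0
lx·mx for x ≥ 1: 0, 0.9546, 0.7391, 0.2388, 0 → sum = 1.9325
V_1 = 1.9325 / l_1 = 1.9325 / 0.68 = 2.841912… → 2.84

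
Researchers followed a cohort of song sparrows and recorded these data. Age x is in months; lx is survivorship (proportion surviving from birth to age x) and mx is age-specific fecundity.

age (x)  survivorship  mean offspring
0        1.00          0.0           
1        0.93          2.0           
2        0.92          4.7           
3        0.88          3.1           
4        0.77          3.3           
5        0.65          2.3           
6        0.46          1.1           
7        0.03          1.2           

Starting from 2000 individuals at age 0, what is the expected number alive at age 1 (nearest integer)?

1860

Expected survivors = N0 · l_1 = 2000 × 0.93 = 1860 → 1860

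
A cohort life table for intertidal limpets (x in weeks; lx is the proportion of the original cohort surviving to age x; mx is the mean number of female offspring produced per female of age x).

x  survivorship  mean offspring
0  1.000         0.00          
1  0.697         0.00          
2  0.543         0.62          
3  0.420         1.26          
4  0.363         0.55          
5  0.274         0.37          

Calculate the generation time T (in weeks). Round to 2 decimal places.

lx·mx: 0, 0, 0.33666, 0.5292, 0.19965, 0.10138 → R0 = 1.16689
x·lx·mx: 0, 0, 0.67332, 1.5876, 0.7986, 0.5069 → Σ = 3.56642
T = 3.56642 / 1.16689 = 3.056346… → 3.06

3.06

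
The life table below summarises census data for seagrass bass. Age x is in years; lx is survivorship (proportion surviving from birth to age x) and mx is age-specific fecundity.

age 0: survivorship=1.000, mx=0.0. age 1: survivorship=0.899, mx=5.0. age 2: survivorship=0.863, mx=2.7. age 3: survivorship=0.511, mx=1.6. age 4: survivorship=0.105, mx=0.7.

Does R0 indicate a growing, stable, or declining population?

growing

R0 = Σ lx·mx = 0 + 4.495 + 2.3301 + 0.8176 + 0.0735 = 7.7162
R0 > 1, so the population is growing.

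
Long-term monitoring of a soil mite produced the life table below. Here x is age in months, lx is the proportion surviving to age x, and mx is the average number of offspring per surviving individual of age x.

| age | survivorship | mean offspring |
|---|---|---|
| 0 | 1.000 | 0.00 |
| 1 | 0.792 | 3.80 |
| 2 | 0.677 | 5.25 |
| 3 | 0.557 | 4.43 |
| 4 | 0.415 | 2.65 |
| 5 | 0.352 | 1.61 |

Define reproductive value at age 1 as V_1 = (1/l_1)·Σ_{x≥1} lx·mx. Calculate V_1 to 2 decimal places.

lx·mx for x ≥ 1: 3.0096, 3.55425, 2.46751, 1.09975, 0.56672 → sum = 10.69783
V_1 = 10.69783 / l_1 = 10.69783 / 0.792 = 13.507361… → 13.51

13.51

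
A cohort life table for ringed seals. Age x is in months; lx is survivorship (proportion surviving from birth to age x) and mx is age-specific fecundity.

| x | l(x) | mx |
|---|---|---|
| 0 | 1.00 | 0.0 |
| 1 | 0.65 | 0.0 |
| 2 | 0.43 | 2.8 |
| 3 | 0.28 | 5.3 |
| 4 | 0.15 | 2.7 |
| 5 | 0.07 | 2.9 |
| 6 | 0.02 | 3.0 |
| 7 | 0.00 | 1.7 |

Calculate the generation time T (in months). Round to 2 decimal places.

2.94

lx·mx: 0, 0, 1.204, 1.484, 0.405, 0.203, 0.06, 0 → R0 = 3.356
x·lx·mx: 0, 0, 2.408, 4.452, 1.62, 1.015, 0.36, 0 → Σ = 9.855
T = 9.855 / 3.356 = 2.936532… → 2.94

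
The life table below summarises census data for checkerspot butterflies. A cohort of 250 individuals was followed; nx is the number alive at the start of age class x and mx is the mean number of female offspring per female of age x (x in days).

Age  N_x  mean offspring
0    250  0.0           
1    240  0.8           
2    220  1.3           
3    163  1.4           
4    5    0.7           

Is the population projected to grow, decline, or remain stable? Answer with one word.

lx = nx/n0 = nx/250: 1, 0.96, 0.88, 0.652, 0.02
R0 = Σ lx·mx = 0 + 0.768 + 1.144 + 0.9128 + 0.014 = 2.8388
R0 > 1, so the population is growing.

growing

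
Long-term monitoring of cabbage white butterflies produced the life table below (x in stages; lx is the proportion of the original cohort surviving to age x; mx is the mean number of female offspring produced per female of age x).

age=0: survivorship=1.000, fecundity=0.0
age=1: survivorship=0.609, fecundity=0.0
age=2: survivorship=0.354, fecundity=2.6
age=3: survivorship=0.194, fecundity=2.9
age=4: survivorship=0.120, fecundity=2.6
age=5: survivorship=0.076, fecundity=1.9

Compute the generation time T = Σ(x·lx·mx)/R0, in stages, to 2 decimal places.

2.84

lx·mx: 0, 0, 0.9204, 0.5626, 0.312, 0.1444 → R0 = 1.9394
x·lx·mx: 0, 0, 1.8408, 1.6878, 1.248, 0.722 → Σ = 5.4986
T = 5.4986 / 1.9394 = 2.835207… → 2.84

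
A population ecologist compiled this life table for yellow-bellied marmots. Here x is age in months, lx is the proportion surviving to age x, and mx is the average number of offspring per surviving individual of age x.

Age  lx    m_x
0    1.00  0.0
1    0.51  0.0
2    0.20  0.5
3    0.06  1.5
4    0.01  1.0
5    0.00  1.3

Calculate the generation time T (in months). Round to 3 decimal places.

2.550

lx·mx: 0, 0, 0.1, 0.09, 0.01, 0 → R0 = 0.2
x·lx·mx: 0, 0, 0.2, 0.27, 0.04, 0 → Σ = 0.51
T = 0.51 / 0.2 = 2.55 → 2.550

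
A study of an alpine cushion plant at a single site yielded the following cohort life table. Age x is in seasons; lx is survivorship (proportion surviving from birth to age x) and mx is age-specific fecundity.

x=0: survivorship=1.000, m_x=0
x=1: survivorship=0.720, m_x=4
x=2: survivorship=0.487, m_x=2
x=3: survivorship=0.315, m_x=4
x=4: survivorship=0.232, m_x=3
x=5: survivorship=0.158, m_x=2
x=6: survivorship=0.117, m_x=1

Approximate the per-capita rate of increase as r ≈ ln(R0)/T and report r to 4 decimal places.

R0 = Σ lx·mx = 0 + 2.88 + 0.974 + 1.26 + 0.696 + 0.316 + 0.117 = 6.243
Σ x·lx·mx = 13.674; T = 13.674/6.243 = 2.19029…
r ≈ ln(R0)/T = ln(6.243)/2.19029… = 0.836172… → 0.8362

0.8362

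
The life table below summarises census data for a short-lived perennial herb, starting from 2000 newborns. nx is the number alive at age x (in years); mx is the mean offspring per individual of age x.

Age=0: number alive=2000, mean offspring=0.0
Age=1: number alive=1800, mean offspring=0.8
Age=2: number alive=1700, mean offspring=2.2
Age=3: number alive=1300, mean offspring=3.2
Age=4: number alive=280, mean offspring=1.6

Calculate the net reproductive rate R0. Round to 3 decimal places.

4.894

lx = nx/n0 = nx/2000: 1, 0.9, 0.85, 0.65, 0.14
lx·mx by age: 0, 0.72, 1.87, 2.08, 0.224
R0 = Σ lx·mx = 4.894 → 4.894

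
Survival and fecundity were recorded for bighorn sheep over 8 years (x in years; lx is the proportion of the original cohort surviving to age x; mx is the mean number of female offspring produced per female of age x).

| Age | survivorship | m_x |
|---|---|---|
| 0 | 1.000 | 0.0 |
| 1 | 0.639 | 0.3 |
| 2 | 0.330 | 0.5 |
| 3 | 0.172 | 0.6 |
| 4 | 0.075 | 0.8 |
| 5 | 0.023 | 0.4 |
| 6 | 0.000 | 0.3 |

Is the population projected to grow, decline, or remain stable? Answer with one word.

declining

R0 = Σ lx·mx = 0 + 0.1917 + 0.165 + 0.1032 + 0.06 + 0.0092 + 0 = 0.5291
R0 < 1, so the population is declining.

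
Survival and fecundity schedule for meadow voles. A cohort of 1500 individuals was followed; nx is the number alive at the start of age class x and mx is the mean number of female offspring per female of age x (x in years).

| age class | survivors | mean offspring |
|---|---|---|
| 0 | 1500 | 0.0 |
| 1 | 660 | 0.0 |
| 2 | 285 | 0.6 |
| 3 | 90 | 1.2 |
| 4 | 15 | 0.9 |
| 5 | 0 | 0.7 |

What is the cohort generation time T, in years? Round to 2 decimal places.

2.46

lx = nx/n0 = nx/1500: 1, 0.44, 0.19, 0.06, 0.01, 0
lx·mx: 0, 0, 0.114, 0.072, 0.009, 0 → R0 = 0.195
x·lx·mx: 0, 0, 0.228, 0.216, 0.036, 0 → Σ = 0.48
T = 0.48 / 0.195 = 2.461538… → 2.46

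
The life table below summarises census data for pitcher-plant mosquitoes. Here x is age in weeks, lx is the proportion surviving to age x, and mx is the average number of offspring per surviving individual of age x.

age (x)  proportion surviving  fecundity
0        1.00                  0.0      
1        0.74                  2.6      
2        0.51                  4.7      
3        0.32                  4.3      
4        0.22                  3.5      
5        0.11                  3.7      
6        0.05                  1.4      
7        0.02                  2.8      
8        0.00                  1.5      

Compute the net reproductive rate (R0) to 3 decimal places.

7.000

lx·mx by age: 0, 1.924, 2.397, 1.376, 0.77, 0.407, 0.07, 0.056, 0
R0 = Σ lx·mx = 7 → 7.000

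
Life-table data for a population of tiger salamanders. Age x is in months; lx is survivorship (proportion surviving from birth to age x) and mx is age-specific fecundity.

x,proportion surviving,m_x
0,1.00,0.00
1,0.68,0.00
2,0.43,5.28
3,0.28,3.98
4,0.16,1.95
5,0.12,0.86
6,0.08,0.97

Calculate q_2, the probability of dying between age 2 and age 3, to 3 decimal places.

0.349

q_2 = (l_2 − l_3) / l_2 = (0.43 − 0.28) / 0.43
     = 0.15 / 0.43 = 0.348837… → 0.349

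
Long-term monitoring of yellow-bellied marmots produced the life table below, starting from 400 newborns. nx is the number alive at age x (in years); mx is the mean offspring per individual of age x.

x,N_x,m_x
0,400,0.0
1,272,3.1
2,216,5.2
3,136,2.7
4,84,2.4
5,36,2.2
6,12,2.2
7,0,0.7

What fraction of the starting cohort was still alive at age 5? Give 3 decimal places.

0.090

l_5 = n_5/n_0 = 36/400 = 0.09 → 0.090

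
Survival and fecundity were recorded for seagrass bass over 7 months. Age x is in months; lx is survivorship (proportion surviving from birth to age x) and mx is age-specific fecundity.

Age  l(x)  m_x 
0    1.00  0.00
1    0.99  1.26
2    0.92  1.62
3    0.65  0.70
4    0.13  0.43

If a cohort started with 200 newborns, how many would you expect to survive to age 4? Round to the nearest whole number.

Expected survivors = N0 · l_4 = 200 × 0.13 = 26 → 26

26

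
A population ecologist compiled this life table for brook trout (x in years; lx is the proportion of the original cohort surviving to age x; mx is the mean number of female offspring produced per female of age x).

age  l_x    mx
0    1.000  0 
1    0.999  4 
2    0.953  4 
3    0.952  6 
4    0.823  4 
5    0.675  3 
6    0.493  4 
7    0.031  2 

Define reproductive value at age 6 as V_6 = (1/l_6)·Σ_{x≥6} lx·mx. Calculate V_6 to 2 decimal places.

4.13

lx·mx for x ≥ 6: 1.972, 0.062 → sum = 2.034
V_6 = 2.034 / l_6 = 2.034 / 0.493 = 4.125761… → 4.13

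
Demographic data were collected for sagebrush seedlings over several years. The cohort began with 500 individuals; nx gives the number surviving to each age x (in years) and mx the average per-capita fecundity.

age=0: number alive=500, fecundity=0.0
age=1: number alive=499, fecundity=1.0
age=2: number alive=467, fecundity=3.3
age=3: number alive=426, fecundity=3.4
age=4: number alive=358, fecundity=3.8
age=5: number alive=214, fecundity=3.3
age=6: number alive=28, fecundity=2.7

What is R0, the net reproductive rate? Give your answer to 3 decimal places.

lx = nx/n0 = nx/500: 1, 0.998, 0.934, 0.852, 0.716, 0.428, 0.056
lx·mx by age: 0, 0.998, 3.0822, 2.8968, 2.7208, 1.4124, 0.1512
R0 = Σ lx·mx = 11.2614 → 11.261

11.261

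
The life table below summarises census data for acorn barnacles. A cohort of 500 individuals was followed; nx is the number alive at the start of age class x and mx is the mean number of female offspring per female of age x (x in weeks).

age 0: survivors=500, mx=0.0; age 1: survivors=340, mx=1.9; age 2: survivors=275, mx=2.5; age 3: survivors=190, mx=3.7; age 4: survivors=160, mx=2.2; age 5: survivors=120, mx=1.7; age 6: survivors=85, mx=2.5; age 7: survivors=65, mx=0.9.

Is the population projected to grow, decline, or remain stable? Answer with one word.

lx = nx/n0 = nx/500: 1, 0.68, 0.55, 0.38, 0.32, 0.24, 0.17, 0.13
R0 = Σ lx·mx = 0 + 1.292 + 1.375 + 1.406 + 0.704 + 0.408 + 0.425 + 0.117 = 5.727
R0 > 1, so the population is growing.

growing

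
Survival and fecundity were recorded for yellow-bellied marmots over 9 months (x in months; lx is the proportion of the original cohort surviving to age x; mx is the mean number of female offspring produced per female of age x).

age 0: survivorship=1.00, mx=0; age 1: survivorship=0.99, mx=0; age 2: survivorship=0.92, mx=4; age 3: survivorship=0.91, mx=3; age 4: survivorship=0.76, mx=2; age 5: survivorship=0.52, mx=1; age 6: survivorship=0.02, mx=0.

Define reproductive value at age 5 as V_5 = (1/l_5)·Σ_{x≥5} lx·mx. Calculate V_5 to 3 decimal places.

lx·mx for x ≥ 5: 0.52, 0 → sum = 0.52
V_5 = 0.52 / l_5 = 0.52 / 0.52 = 1 → 1.000

1.000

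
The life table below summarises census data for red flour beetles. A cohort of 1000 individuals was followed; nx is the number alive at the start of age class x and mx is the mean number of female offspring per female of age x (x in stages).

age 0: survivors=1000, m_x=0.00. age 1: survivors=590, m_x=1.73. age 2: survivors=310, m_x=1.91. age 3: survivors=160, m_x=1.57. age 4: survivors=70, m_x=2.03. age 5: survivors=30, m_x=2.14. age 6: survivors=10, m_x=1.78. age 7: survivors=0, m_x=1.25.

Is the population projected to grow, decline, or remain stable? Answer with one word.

growing

lx = nx/n0 = nx/1000: 1, 0.59, 0.31, 0.16, 0.07, 0.03, 0.01, 0
R0 = Σ lx·mx = 0 + 1.0207 + 0.5921 + 0.2512 + 0.1421 + 0.0642 + 0.0178 + 0 = 2.0881
R0 > 1, so the population is growing.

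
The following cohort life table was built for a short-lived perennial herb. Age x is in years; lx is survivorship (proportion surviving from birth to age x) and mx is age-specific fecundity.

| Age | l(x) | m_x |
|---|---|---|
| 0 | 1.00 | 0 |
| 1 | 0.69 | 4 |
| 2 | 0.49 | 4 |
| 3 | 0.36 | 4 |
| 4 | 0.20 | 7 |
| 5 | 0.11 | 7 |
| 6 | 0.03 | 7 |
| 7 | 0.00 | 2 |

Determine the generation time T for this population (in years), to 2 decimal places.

lx·mx: 0, 2.76, 1.96, 1.44, 1.4, 0.77, 0.21, 0 → R0 = 8.54
x·lx·mx: 0, 2.76, 3.92, 4.32, 5.6, 3.85, 1.26, 0 → Σ = 21.71
T = 21.71 / 8.54 = 2.542155… → 2.54

2.54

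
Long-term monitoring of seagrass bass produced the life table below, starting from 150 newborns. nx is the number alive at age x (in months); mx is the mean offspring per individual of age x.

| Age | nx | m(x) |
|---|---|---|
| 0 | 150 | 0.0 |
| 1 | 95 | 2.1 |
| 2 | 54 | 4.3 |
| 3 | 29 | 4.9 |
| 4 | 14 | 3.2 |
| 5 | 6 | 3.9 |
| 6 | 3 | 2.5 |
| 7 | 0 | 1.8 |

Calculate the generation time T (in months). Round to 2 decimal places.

lx = nx/n0 = nx/150: 1, 0.63333…, 0.36, 0.19333…, 0.09333…, 0.04, 0.02, 0
lx·mx: 0, 1.33…, 1.548, 0.947333…, 0.298667…, 0.156, 0.05, 0 → R0 = 4.33…
x·lx·mx: 0, 1.33…, 3.096, 2.842…, 1.194667…, 0.78, 0.3, 0 → Σ = 9.542667…
T = 9.542667… / 4.33… = 2.203849… → 2.20

2.20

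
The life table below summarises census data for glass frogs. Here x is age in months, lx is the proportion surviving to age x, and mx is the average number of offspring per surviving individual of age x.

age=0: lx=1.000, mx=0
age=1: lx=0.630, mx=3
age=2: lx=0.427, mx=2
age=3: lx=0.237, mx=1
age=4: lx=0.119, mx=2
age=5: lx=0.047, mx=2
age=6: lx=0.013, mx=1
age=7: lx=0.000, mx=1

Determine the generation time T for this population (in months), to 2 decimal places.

lx·mx: 0, 1.89, 0.854, 0.237, 0.238, 0.094, 0.013, 0 → R0 = 3.326
x·lx·mx: 0, 1.89, 1.708, 0.711, 0.952, 0.47, 0.078, 0 → Σ = 5.809
T = 5.809 / 3.326 = 1.746542… → 1.75

1.75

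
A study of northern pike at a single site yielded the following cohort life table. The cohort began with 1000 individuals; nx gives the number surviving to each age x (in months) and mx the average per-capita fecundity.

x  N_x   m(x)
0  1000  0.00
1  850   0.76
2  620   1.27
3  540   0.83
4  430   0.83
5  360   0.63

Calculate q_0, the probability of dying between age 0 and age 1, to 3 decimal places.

0.150

lx = nx/n0 = nx/1000: 1, 0.85, 0.62, 0.54, 0.43, 0.36
q_0 = (l_0 − l_1) / l_0 = (1 − 0.85) / 1
     = 0.15 / 1 = 0.15 → 0.150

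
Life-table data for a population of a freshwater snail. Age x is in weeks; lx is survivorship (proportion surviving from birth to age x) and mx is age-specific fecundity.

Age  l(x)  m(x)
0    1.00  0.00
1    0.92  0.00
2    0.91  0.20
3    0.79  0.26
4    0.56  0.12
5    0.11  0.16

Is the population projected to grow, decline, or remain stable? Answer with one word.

declining

R0 = Σ lx·mx = 0 + 0 + 0.182 + 0.2054 + 0.0672 + 0.0176 = 0.4722
R0 < 1, so the population is declining.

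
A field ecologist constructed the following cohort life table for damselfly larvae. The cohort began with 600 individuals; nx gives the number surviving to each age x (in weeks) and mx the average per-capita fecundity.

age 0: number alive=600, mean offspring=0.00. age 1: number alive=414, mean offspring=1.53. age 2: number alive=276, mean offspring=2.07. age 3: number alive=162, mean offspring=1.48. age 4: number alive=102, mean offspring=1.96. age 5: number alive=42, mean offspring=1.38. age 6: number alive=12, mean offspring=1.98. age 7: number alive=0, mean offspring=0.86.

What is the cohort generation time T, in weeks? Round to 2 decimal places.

2.16

lx = nx/n0 = nx/600: 1, 0.69, 0.46, 0.27, 0.17, 0.07, 0.02, 0
lx·mx: 0, 1.0557, 0.9522, 0.3996, 0.3332, 0.0966, 0.0396, 0 → R0 = 2.8769
x·lx·mx: 0, 1.0557, 1.9044, 1.1988, 1.3328, 0.483, 0.2376, 0 → Σ = 6.2123
T = 6.2123 / 2.8769 = 2.159373… → 2.16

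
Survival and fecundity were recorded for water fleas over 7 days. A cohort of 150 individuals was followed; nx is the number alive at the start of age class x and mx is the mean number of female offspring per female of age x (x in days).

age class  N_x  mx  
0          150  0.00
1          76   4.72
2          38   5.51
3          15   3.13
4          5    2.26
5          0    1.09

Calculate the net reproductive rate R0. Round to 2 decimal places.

lx = nx/n0 = nx/150: 1, 0.50667…, 0.25333…, 0.1, 0.03333…, 0
lx·mx by age: 0, 2.391467…, 1.395867…, 0.313, 0.075333…, 0
R0 = Σ lx·mx = 4.175667… → 4.18

4.18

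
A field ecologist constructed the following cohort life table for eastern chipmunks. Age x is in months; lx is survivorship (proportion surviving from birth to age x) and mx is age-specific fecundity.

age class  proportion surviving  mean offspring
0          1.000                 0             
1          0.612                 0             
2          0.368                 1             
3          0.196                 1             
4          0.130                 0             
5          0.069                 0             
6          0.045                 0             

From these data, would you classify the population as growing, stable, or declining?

declining

R0 = Σ lx·mx = 0 + 0 + 0.368 + 0.196 + 0 + 0 + 0 = 0.564
R0 < 1, so the population is declining.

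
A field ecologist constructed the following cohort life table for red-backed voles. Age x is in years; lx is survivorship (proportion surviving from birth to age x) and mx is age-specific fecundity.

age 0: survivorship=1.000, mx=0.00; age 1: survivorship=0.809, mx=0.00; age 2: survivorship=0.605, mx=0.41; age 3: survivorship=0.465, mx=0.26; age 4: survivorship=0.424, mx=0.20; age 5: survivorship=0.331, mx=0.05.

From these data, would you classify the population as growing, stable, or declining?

declining

R0 = Σ lx·mx = 0 + 0 + 0.24805 + 0.1209 + 0.0848 + 0.01655 = 0.4703
R0 < 1, so the population is declining.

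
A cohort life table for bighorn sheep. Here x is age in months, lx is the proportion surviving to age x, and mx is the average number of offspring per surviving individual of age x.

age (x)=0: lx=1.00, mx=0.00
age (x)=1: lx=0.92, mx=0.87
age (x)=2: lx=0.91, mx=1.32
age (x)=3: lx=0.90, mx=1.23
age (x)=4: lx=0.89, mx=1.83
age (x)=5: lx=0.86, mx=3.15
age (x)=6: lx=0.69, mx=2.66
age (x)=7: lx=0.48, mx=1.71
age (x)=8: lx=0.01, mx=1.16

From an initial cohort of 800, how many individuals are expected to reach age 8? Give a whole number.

8

Expected survivors = N0 · l_8 = 800 × 0.01 = 8 → 8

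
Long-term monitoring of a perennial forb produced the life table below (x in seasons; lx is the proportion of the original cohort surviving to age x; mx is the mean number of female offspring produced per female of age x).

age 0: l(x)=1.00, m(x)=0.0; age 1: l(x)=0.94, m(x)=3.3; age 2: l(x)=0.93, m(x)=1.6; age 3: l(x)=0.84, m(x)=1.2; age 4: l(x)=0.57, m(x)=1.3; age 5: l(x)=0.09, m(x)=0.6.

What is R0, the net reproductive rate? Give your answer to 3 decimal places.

6.393

lx·mx by age: 0, 3.102, 1.488, 1.008, 0.741, 0.054
R0 = Σ lx·mx = 6.393 → 6.393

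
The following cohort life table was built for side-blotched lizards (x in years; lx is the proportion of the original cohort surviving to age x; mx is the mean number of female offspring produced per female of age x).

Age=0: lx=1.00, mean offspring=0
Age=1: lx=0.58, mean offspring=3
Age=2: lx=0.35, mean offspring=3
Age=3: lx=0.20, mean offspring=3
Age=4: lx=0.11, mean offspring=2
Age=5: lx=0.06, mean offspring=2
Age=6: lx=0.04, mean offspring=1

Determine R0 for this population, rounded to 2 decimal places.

lx·mx by age: 0, 1.74, 1.05, 0.6, 0.22, 0.12, 0.04
R0 = Σ lx·mx = 3.77 → 3.77

3.77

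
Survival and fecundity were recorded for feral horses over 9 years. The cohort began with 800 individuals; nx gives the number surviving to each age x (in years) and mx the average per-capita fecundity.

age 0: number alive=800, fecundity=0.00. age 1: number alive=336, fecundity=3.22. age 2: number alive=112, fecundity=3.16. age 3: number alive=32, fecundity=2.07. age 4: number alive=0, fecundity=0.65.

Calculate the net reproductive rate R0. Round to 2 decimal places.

lx = nx/n0 = nx/800: 1, 0.42, 0.14, 0.04, 0
lx·mx by age: 0, 1.3524, 0.4424, 0.0828, 0
R0 = Σ lx·mx = 1.8776 → 1.88

1.88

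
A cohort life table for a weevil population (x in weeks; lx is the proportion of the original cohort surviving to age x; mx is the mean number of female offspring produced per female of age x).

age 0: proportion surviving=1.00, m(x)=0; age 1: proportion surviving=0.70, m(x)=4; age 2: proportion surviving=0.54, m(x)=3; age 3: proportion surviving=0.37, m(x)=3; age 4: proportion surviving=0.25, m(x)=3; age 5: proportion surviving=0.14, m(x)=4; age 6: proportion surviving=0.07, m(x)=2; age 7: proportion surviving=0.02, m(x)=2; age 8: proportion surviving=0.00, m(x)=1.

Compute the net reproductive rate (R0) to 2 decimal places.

7.02

lx·mx by age: 0, 2.8, 1.62, 1.11, 0.75, 0.56, 0.14, 0.04, 0
R0 = Σ lx·mx = 7.02 → 7.02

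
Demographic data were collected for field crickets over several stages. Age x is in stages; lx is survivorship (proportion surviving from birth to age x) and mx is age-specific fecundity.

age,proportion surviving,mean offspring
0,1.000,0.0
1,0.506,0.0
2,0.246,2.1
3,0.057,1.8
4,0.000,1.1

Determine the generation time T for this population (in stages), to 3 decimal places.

lx·mx: 0, 0, 0.5166, 0.1026, 0 → R0 = 0.6192
x·lx·mx: 0, 0, 1.0332, 0.3078, 0 → Σ = 1.341
T = 1.341 / 0.6192 = 2.165698… → 2.166

2.166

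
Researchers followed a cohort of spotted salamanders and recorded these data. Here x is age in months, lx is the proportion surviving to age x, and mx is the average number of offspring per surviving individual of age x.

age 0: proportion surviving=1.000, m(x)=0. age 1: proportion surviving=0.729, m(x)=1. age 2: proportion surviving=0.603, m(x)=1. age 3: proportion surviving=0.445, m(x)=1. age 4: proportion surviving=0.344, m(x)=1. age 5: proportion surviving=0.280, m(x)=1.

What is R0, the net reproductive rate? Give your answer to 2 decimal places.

2.40

lx·mx by age: 0, 0.729, 0.603, 0.445, 0.344, 0.28
R0 = Σ lx·mx = 2.401 → 2.40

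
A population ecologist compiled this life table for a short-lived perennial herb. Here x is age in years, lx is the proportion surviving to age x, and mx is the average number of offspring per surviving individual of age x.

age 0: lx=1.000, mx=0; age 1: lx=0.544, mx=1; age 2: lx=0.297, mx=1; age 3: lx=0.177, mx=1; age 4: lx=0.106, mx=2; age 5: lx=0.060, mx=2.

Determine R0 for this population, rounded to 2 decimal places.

lx·mx by age: 0, 0.544, 0.297, 0.177, 0.212, 0.12
R0 = Σ lx·mx = 1.35 → 1.35

1.35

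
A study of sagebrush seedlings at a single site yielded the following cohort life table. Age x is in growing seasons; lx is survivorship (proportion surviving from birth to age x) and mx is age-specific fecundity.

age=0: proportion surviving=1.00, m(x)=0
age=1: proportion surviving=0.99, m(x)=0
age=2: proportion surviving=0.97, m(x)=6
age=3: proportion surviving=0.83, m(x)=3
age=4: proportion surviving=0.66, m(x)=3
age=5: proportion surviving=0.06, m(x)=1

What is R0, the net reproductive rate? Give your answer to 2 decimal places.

10.35

lx·mx by age: 0, 0, 5.82, 2.49, 1.98, 0.06
R0 = Σ lx·mx = 10.35 → 10.35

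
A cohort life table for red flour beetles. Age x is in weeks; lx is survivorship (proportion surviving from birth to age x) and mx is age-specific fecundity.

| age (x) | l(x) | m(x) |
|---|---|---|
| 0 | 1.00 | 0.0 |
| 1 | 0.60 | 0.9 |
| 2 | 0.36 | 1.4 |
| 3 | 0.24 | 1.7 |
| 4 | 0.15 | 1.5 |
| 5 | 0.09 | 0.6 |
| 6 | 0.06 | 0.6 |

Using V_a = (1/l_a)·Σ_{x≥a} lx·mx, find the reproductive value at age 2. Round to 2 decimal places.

3.41

lx·mx for x ≥ 2: 0.504, 0.408, 0.225, 0.054, 0.036 → sum = 1.227
V_2 = 1.227 / l_2 = 1.227 / 0.36 = 3.408333… → 3.41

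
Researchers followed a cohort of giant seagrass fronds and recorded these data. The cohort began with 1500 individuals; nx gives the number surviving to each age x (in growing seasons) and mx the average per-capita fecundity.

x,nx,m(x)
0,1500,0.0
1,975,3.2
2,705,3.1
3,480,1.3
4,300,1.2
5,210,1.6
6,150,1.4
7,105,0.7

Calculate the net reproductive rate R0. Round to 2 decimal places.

lx = nx/n0 = nx/1500: 1, 0.65, 0.47, 0.32, 0.2, 0.14, 0.1, 0.07
lx·mx by age: 0, 2.08, 1.457, 0.416, 0.24, 0.224, 0.14, 0.049
R0 = Σ lx·mx = 4.606 → 4.61

4.61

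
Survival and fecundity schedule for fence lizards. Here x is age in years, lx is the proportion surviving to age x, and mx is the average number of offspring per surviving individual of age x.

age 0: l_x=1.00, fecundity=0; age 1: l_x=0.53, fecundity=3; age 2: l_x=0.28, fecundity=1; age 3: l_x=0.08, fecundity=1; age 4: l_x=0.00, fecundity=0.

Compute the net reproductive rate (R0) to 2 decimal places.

1.95

lx·mx by age: 0, 1.59, 0.28, 0.08, 0
R0 = Σ lx·mx = 1.95 → 1.95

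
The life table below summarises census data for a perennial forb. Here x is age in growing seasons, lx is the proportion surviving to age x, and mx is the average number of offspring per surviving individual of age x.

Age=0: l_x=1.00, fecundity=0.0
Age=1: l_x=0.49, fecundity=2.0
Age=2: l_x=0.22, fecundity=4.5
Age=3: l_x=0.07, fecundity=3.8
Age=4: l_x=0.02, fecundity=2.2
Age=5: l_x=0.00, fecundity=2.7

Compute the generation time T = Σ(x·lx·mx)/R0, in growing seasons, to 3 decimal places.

lx·mx: 0, 0.98, 0.99, 0.266, 0.044, 0 → R0 = 2.28
x·lx·mx: 0, 0.98, 1.98, 0.798, 0.176, 0 → Σ = 3.934
T = 3.934 / 2.28 = 1.725439… → 1.725

1.725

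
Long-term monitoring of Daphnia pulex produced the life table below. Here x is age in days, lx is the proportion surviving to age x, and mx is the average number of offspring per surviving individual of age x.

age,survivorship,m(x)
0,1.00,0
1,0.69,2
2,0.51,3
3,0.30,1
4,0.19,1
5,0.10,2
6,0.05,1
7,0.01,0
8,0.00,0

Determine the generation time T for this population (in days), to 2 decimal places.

lx·mx: 0, 1.38, 1.53, 0.3, 0.19, 0.2, 0.05, 0, 0 → R0 = 3.65
x·lx·mx: 0, 1.38, 3.06, 0.9, 0.76, 1, 0.3, 0, 0 → Σ = 7.4
T = 7.4 / 3.65 = 2.027397… → 2.03

2.03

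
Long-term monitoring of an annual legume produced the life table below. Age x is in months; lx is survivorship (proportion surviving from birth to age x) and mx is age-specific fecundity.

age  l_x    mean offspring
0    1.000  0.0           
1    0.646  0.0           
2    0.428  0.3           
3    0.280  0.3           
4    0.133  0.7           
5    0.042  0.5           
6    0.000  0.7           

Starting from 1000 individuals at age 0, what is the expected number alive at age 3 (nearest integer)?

Expected survivors = N0 · l_3 = 1000 × 0.280 = 280 → 280

280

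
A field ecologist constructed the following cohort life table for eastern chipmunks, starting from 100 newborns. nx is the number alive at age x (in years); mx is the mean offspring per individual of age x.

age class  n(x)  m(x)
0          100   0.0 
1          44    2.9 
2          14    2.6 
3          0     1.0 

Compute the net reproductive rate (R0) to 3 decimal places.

1.640

lx = nx/n0 = nx/100: 1, 0.44, 0.14, 0
lx·mx by age: 0, 1.276, 0.364, 0
R0 = Σ lx·mx = 1.64 → 1.640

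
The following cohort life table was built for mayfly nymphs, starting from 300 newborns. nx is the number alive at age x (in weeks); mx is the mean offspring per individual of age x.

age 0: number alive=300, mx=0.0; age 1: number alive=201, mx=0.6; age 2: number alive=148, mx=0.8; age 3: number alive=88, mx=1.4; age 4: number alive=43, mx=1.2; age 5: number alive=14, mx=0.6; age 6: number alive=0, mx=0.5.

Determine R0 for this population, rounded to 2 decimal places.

lx = nx/n0 = nx/300: 1, 0.67, 0.49333…, 0.29333…, 0.14333…, 0.04667…, 0
lx·mx by age: 0, 0.402, 0.394667…, 0.410667…, 0.172…, 0.028…, 0
R0 = Σ lx·mx = 1.407333… → 1.41

1.41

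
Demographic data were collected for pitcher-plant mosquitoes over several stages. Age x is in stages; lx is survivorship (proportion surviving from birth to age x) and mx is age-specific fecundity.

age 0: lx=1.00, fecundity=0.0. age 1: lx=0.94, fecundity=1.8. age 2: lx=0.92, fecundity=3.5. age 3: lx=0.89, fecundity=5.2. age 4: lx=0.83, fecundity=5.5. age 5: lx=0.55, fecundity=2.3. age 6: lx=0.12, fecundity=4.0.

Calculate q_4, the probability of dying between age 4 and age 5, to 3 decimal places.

0.337

q_4 = (l_4 − l_5) / l_4 = (0.83 − 0.55) / 0.83
     = 0.28 / 0.83 = 0.337349… → 0.337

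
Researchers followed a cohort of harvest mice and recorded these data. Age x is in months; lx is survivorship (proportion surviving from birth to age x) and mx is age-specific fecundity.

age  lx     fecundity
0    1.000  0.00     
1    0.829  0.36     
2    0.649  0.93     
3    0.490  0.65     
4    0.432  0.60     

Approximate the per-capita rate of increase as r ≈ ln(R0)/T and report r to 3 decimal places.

0.166

R0 = Σ lx·mx = 0 + 0.29844 + 0.60357 + 0.3185 + 0.2592 = 1.47971
Σ x·lx·mx = 3.49788; T = 3.49788/1.47971 = 2.3639…
r ≈ ln(R0)/T = ln(1.47971)/2.3639… = 0.16576… → 0.166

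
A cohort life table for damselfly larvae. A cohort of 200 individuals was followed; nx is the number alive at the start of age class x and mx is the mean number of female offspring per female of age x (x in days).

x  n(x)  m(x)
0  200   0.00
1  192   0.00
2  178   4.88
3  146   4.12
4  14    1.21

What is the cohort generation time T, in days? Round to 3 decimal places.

2.427

lx = nx/n0 = nx/200: 1, 0.96, 0.89, 0.73, 0.07
lx·mx: 0, 0, 4.3432, 3.0076, 0.0847 → R0 = 7.4355
x·lx·mx: 0, 0, 8.6864, 9.0228, 0.3388 → Σ = 18.048
T = 18.048 / 7.4355 = 2.427275… → 2.427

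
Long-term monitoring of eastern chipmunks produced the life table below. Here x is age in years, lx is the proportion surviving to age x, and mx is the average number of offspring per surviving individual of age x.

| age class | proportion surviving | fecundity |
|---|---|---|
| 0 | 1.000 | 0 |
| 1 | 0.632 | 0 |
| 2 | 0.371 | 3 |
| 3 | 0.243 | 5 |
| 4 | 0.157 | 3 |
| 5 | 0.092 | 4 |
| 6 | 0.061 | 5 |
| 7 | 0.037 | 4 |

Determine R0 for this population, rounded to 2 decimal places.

3.62

lx·mx by age: 0, 0, 1.113, 1.215, 0.471, 0.368, 0.305, 0.148
R0 = Σ lx·mx = 3.62 → 3.62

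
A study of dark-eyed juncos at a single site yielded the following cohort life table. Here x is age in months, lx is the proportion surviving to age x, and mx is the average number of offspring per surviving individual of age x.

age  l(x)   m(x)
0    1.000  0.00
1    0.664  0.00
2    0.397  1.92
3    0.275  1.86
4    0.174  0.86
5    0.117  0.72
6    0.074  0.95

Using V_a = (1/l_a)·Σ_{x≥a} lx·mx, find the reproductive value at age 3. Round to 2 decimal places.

lx·mx for x ≥ 3: 0.5115, 0.14964, 0.08424, 0.0703 → sum = 0.81568
V_3 = 0.81568 / l_3 = 0.81568 / 0.275 = 2.966109… → 2.97

2.97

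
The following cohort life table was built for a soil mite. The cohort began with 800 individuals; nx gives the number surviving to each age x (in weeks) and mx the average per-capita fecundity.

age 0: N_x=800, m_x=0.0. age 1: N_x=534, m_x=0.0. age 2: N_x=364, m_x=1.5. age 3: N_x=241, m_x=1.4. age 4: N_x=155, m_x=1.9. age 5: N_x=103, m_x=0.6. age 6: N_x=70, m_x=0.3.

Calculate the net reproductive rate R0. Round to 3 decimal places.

lx = nx/n0 = nx/800: 1, 0.6675, 0.455, 0.30125, 0.19375, 0.12875, 0.0875
lx·mx by age: 0, 0, 0.6825, 0.42175, 0.368125, 0.07725, 0.02625
R0 = Σ lx·mx = 1.575875 → 1.576

1.576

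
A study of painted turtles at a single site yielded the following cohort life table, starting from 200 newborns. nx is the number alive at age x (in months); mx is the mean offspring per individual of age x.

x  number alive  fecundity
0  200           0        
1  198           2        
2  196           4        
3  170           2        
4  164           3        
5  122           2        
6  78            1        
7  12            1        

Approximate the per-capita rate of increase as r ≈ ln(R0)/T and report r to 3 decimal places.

lx = nx/n0 = nx/200: 1, 0.99, 0.98, 0.85, 0.82, 0.61, 0.39, 0.06
R0 = Σ lx·mx = 0 + 1.98 + 3.92 + 1.7 + 2.46 + 1.22 + 0.39 + 0.06 = 11.73
Σ x·lx·mx = 33.62; T = 33.62/11.73 = 2.86616…
r ≈ ln(R0)/T = ln(11.73)/2.86616… = 0.85904… → 0.859

0.859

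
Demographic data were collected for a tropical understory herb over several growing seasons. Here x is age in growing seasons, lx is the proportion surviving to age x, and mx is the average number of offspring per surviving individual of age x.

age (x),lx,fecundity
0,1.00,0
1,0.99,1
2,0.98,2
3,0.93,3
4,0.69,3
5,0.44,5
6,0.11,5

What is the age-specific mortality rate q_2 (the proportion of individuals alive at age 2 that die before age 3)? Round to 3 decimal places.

q_2 = (l_2 − l_3) / l_2 = (0.98 − 0.93) / 0.98
     = 0.05 / 0.98 = 0.05102… → 0.051

0.051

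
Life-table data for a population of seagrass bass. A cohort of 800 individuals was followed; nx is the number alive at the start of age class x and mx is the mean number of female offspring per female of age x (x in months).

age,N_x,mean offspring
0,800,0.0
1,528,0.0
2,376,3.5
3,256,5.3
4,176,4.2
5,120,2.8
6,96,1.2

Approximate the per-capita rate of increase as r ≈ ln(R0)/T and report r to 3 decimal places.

0.506

lx = nx/n0 = nx/800: 1, 0.66, 0.47, 0.32, 0.22, 0.15, 0.12
R0 = Σ lx·mx = 0 + 0 + 1.645 + 1.696 + 0.924 + 0.42 + 0.144 = 4.829
Σ x·lx·mx = 15.038; T = 15.038/4.829 = 3.1141…
r ≈ ln(R0)/T = ln(4.829)/3.1141… = 0.50565… → 0.506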